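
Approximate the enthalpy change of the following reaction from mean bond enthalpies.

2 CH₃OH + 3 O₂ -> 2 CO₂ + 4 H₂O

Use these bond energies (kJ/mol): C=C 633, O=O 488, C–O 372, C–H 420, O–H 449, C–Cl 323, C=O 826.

Bonds broken (reactants):
  C–H: 6 × 420 = 2520
  C–O: 2 × 372 = 744
  O–H: 2 × 449 = 898
  O=O: 3 × 488 = 1464
  Σ(broken) = 5626 kJ
Bonds formed (products):
  C=O: 4 × 826 = 3304
  O–H: 8 × 449 = 3592
  Σ(formed) = 6896 kJ
ΔH = Σ(broken) − Σ(formed) = 5626 − 6896 = −1270 kJ

ΔH ≈ −1270 kJ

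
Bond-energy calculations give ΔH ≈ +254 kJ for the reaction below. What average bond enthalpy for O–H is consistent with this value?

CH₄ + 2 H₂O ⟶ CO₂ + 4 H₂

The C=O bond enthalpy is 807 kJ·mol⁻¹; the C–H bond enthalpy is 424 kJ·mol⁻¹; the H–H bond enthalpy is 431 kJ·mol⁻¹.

D(O–H) ≈ 474 kJ/mol

Let D be the O–H bond energy.
Σ(broken) = 4×424 + 4×D = 1696 + 4D
Σ(formed) = 2×807 + 4×431 = 3338
ΔH = Σ(broken) − Σ(formed) = (1696 + 4D) − (3338) = −1642 + 4D
Setting this equal to +254 kJ gives 4D = 1896, so D = 474 kJ/mol.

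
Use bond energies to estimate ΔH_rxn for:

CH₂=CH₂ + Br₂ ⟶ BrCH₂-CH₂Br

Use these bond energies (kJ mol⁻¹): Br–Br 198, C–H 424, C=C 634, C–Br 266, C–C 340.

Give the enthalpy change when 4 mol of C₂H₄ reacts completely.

Bonds broken (reactants):
  Br–Br: 1 × 198 = 198
  C–H: 4 × 424 = 1696
  C=C: 1 × 634 = 634
  Σ(broken) = 2528 kJ
Bonds formed (products):
  C–Br: 2 × 266 = 532
  C–C: 1 × 340 = 340
  C–H: 4 × 424 = 1696
  Σ(formed) = 2568 kJ
ΔH = Σ(broken) − Σ(formed) = 2528 − 2568 = −40 kJ
For 4× the reaction as written: 4 × (−40) = −160 kJ

ΔH = −160 kJ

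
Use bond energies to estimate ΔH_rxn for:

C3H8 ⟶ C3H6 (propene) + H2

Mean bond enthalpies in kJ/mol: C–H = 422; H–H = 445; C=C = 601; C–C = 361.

ΔH ≈ +159 kJ

Bonds broken (reactants):
  C–C: 2 × 361 = 722
  C–H: 8 × 422 = 3376
  Σ(broken) = 4098 kJ
Bonds formed (products):
  C–C: 1 × 361 = 361
  C–H: 6 × 422 = 2532
  C=C: 1 × 601 = 601
  H–H: 1 × 445 = 445
  Σ(formed) = 3939 kJ
ΔH = Σ(broken) − Σ(formed) = 4098 − 3939 = +159 kJ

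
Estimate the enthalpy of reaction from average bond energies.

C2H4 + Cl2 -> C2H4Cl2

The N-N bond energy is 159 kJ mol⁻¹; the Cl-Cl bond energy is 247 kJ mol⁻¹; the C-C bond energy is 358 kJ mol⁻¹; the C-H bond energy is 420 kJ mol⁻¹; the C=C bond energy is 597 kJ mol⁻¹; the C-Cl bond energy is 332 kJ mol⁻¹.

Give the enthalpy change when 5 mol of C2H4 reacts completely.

ΔH = −890 kJ

Bonds broken (reactants):
  C-H: 4 × 420 = 1680
  C=C: 1 × 597 = 597
  Cl-Cl: 1 × 247 = 247
  Σ(broken) = 2524 kJ
Bonds formed (products):
  C-C: 1 × 358 = 358
  C-Cl: 2 × 332 = 664
  C-H: 4 × 420 = 1680
  Σ(formed) = 2702 kJ
ΔH = Σ(broken) − Σ(formed) = 2524 − 2702 = −178 kJ
For 5× the reaction as written: 5 × (−178) = −890 kJ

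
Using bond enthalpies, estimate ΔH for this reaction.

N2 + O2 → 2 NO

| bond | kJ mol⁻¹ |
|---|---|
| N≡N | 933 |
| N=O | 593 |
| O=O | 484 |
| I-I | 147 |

Bonds broken (reactants):
  N≡N: 1 × 933 = 933
  O=O: 1 × 484 = 484
  Σ(broken) = 1417 kJ
Bonds formed (products):
  N=O: 2 × 593 = 1186
  Σ(formed) = 1186 kJ
ΔH = Σ(broken) − Σ(formed) = 1417 − 1186 = +231 kJ

ΔH ≈ +231 kJ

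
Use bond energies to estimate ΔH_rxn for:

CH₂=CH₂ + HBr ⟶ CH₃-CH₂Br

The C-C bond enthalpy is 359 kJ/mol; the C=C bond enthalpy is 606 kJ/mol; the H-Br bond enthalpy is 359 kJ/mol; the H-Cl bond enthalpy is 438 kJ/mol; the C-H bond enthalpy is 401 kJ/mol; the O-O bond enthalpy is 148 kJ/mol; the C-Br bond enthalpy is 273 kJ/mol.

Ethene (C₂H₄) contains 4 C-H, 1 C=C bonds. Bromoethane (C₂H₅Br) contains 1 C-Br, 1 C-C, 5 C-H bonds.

ΔH ≈ −68 kJ

Bonds broken (reactants):
  C-H: 4 × 401 = 1604
  C=C: 1 × 606 = 606
  H-Br: 1 × 359 = 359
  Σ(broken) = 2569 kJ
Bonds formed (products):
  C-Br: 1 × 273 = 273
  C-C: 1 × 359 = 359
  C-H: 5 × 401 = 2005
  Σ(formed) = 2637 kJ
ΔH = Σ(broken) − Σ(formed) = 2569 − 2637 = −68 kJ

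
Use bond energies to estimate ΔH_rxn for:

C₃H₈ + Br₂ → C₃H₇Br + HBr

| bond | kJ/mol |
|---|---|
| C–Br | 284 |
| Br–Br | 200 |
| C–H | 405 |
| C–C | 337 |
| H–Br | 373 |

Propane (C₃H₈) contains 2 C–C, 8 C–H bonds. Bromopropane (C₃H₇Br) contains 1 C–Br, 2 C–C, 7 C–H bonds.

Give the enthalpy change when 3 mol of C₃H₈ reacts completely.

Bonds broken (reactants):
  Br–Br: 1 × 200 = 200
  C–C: 2 × 337 = 674
  C–H: 8 × 405 = 3240
  Σ(broken) = 4114 kJ
Bonds formed (products):
  C–Br: 1 × 284 = 284
  C–C: 2 × 337 = 674
  C–H: 7 × 405 = 2835
  H–Br: 1 × 373 = 373
  Σ(formed) = 4166 kJ
ΔH = Σ(broken) − Σ(formed) = 4114 − 4166 = −52 kJ
For 3× the reaction as written: 3 × (−52) = −156 kJ

ΔH = −156 kJ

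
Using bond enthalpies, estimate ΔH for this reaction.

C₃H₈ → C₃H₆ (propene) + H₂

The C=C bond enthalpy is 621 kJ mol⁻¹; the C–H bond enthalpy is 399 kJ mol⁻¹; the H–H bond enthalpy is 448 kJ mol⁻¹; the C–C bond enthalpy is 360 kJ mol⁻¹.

ΔH ≈ +89 kJ

Bonds broken (reactants):
  C–C: 2 × 360 = 720
  C–H: 8 × 399 = 3192
  Σ(broken) = 3912 kJ
Bonds formed (products):
  C–C: 1 × 360 = 360
  C–H: 6 × 399 = 2394
  C=C: 1 × 621 = 621
  H–H: 1 × 448 = 448
  Σ(formed) = 3823 kJ
ΔH = Σ(broken) − Σ(formed) = 3912 − 3823 = +89 kJ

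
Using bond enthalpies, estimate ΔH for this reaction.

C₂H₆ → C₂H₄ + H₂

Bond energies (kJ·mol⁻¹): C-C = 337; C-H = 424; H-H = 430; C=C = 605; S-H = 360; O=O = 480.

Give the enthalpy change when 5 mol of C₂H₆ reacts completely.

ΔH = +750 kJ

Bonds broken (reactants):
  C-C: 1 × 337 = 337
  C-H: 6 × 424 = 2544
  Σ(broken) = 2881 kJ
Bonds formed (products):
  C-H: 4 × 424 = 1696
  C=C: 1 × 605 = 605
  H-H: 1 × 430 = 430
  Σ(formed) = 2731 kJ
ΔH = Σ(broken) − Σ(formed) = 2881 − 2731 = +150 kJ
For 5× the reaction as written: 5 × (+150) = +750 kJ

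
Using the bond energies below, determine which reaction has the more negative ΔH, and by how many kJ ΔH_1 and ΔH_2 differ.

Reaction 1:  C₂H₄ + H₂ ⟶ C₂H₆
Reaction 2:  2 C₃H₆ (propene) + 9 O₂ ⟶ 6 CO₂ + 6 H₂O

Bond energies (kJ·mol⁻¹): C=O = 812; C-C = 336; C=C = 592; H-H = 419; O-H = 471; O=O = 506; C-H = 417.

Reaction 2, by 3823 kJ

Reaction 1:
  Bonds broken (reactants):
    C-H: 4 × 417 = 1668
    C=C: 1 × 592 = 592
    H-H: 1 × 419 = 419
    Σ(broken) = 2679 kJ
  Bonds formed (products):
    C-C: 1 × 336 = 336
    C-H: 6 × 417 = 2502
    Σ(formed) = 2838 kJ
  ΔH_1 = 2679 − 2838 = −159 kJ
Reaction 2:
  Bonds broken (reactants):
    C-C: 2 × 336 = 672
    C-H: 12 × 417 = 5004
    C=C: 2 × 592 = 1184
    O=O: 9 × 506 = 4554
    Σ(broken) = 11414 kJ
  Bonds formed (products):
    C=O: 12 × 812 = 9744
    O-H: 12 × 471 = 5652
    Σ(formed) = 15396 kJ
  ΔH_2 = 11414 − 15396 = −3982 kJ
ΔH_1 − ΔH_2 = +3823 kJ, so reaction 2 has the more negative ΔH; |ΔH_1 − ΔH_2| = 3823 kJ.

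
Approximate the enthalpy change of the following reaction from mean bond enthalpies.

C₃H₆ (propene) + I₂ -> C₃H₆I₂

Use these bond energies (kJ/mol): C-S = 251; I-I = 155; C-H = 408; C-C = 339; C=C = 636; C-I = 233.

Bonds broken (reactants):
  C-C: 1 × 339 = 339
  C-H: 6 × 408 = 2448
  C=C: 1 × 636 = 636
  I-I: 1 × 155 = 155
  Σ(broken) = 3578 kJ
Bonds formed (products):
  C-C: 2 × 339 = 678
  C-H: 6 × 408 = 2448
  C-I: 2 × 233 = 466
  Σ(formed) = 3592 kJ
ΔH = Σ(broken) − Σ(formed) = 3578 − 3592 = −14 kJ

ΔH ≈ −14 kJ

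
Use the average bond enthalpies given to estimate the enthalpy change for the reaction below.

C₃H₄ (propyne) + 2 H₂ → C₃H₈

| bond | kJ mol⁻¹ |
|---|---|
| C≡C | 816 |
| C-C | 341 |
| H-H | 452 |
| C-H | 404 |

ΔH ≈ −237 kJ

Bonds broken (reactants):
  C≡C: 1 × 816 = 816
  C-C: 1 × 341 = 341
  C-H: 4 × 404 = 1616
  H-H: 2 × 452 = 904
  Σ(broken) = 3677 kJ
Bonds formed (products):
  C-C: 2 × 341 = 682
  C-H: 8 × 404 = 3232
  Σ(formed) = 3914 kJ
ΔH = Σ(broken) − Σ(formed) = 3677 − 3914 = −237 kJ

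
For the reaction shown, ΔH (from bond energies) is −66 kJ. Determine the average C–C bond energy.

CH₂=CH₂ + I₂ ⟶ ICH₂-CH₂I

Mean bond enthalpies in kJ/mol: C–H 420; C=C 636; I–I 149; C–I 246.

D(C–C) ≈ 359 kJ/mol

Let D be the C–C bond energy.
Σ(broken) = 4×420 + 1×636 + 1×149 = 2465
Σ(formed) = 1×D + 4×420 + 2×246 = 2172 + D
ΔH = Σ(broken) − Σ(formed) = (2465) − (2172 + D) = +293 − D
Setting this equal to −66 kJ gives D = 359 kJ/mol.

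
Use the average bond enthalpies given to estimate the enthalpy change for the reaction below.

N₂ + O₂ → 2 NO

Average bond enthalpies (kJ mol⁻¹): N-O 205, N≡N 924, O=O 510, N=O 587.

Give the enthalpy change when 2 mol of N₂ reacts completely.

Bonds broken (reactants):
  N≡N: 1 × 924 = 924
  O=O: 1 × 510 = 510
  Σ(broken) = 1434 kJ
Bonds formed (products):
  N=O: 2 × 587 = 1174
  Σ(formed) = 1174 kJ
ΔH = Σ(broken) − Σ(formed) = 1434 − 1174 = +260 kJ
For 2× the reaction as written: 2 × (+260) = +520 kJ

ΔH = +520 kJ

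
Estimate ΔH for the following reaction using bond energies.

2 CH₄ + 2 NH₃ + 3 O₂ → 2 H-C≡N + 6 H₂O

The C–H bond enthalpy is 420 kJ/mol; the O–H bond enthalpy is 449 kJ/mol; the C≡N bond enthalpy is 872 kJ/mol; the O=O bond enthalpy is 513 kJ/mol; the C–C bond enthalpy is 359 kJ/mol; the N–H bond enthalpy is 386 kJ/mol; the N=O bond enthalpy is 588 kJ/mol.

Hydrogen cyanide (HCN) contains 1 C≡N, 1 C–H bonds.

Bonds broken (reactants):
  C–H: 8 × 420 = 3360
  N–H: 6 × 386 = 2316
  O=O: 3 × 513 = 1539
  Σ(broken) = 7215 kJ
Bonds formed (products):
  C≡N: 2 × 872 = 1744
  C–H: 2 × 420 = 840
  O–H: 12 × 449 = 5388
  Σ(formed) = 7972 kJ
ΔH = Σ(broken) − Σ(formed) = 7215 − 7972 = −757 kJ

ΔH ≈ −757 kJ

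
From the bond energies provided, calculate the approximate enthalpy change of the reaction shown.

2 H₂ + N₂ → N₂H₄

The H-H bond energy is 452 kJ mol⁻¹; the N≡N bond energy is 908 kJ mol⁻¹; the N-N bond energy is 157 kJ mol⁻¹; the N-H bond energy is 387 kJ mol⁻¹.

ΔH ≈ +107 kJ

Bonds broken (reactants):
  H-H: 2 × 452 = 904
  N≡N: 1 × 908 = 908
  Σ(broken) = 1812 kJ
Bonds formed (products):
  N-H: 4 × 387 = 1548
  N-N: 1 × 157 = 157
  Σ(formed) = 1705 kJ
ΔH = Σ(broken) − Σ(formed) = 1812 − 1705 = +107 kJ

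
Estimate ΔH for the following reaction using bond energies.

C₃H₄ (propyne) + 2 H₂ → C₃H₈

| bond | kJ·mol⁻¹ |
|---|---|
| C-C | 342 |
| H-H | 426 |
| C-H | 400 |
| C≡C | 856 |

Bonds broken (reactants):
  C≡C: 1 × 856 = 856
  C-C: 1 × 342 = 342
  C-H: 4 × 400 = 1600
  H-H: 2 × 426 = 852
  Σ(broken) = 3650 kJ
Bonds formed (products):
  C-C: 2 × 342 = 684
  C-H: 8 × 400 = 3200
  Σ(formed) = 3884 kJ
ΔH = Σ(broken) − Σ(formed) = 3650 − 3884 = −234 kJ

ΔH ≈ −234 kJ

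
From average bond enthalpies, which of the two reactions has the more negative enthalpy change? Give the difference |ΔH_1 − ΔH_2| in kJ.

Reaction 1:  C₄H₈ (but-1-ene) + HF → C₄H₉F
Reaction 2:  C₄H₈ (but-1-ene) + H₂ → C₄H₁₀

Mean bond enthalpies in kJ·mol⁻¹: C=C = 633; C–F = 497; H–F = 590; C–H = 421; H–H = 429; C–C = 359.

Reaction 1:
  Bonds broken (reactants):
    C–C: 2 × 359 = 718
    C–H: 8 × 421 = 3368
    C=C: 1 × 633 = 633
    H–F: 1 × 590 = 590
    Σ(broken) = 5309 kJ
  Bonds formed (products):
    C–C: 3 × 359 = 1077
    C–F: 1 × 497 = 497
    C–H: 9 × 421 = 3789
    Σ(formed) = 5363 kJ
  ΔH_1 = 5309 − 5363 = −54 kJ
Reaction 2:
  Bonds broken (reactants):
    C–C: 2 × 359 = 718
    C–H: 8 × 421 = 3368
    C=C: 1 × 633 = 633
    H–H: 1 × 429 = 429
    Σ(broken) = 5148 kJ
  Bonds formed (products):
    C–C: 3 × 359 = 1077
    C–H: 10 × 421 = 4210
    Σ(formed) = 5287 kJ
  ΔH_2 = 5148 − 5287 = −139 kJ
ΔH_1 − ΔH_2 = +85 kJ, so reaction 2 has the more negative ΔH; |ΔH_1 − ΔH_2| = 85 kJ.

Reaction 2, by 85 kJ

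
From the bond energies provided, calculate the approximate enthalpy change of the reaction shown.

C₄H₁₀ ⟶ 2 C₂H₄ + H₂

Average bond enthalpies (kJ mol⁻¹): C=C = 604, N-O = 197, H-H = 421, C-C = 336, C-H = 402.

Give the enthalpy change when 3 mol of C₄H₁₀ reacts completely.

ΔH = +549 kJ

Bonds broken (reactants):
  C-C: 3 × 336 = 1008
  C-H: 10 × 402 = 4020
  Σ(broken) = 5028 kJ
Bonds formed (products):
  C-H: 8 × 402 = 3216
  C=C: 2 × 604 = 1208
  H-H: 1 × 421 = 421
  Σ(formed) = 4845 kJ
ΔH = Σ(broken) − Σ(formed) = 5028 − 4845 = +183 kJ
For 3× the reaction as written: 3 × (+183) = +549 kJ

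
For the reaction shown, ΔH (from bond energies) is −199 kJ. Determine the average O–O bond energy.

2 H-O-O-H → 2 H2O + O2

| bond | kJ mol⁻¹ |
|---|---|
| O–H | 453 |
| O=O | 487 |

Let D be the O–O bond energy.
Σ(broken) = 4×453 + 2×D = 1812 + 2D
Σ(formed) = 4×453 + 1×487 = 2299
ΔH = Σ(broken) − Σ(formed) = (1812 + 2D) − (2299) = −487 + 2D
Setting this equal to −199 kJ gives 2D = 288, so D = 144 kJ/mol.

D(O–O) ≈ 144 kJ/mol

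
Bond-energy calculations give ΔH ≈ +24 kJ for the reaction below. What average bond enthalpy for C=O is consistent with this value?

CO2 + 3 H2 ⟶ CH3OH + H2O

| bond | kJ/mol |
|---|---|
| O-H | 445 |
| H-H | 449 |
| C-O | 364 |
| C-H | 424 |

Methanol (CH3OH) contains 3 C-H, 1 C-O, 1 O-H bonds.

D(C=O) ≈ 824 kJ/mol

Let D be the C=O bond energy.
Σ(broken) = 2×D + 3×449 = 1347 + 2D
Σ(formed) = 3×424 + 1×364 + 3×445 = 2971
ΔH = Σ(broken) − Σ(formed) = (1347 + 2D) − (2971) = −1624 + 2D
Setting this equal to +24 kJ gives 2D = 1648, so D = 824 kJ/mol.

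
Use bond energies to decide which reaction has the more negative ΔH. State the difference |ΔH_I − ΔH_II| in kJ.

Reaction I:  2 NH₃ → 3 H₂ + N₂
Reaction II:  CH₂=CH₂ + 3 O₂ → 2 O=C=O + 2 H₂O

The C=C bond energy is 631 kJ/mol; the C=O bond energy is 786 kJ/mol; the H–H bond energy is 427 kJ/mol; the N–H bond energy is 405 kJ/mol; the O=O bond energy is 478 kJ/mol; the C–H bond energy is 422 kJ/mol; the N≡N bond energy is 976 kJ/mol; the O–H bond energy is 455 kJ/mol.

Reaction II, by 1384 kJ

Reaction I:
  Bonds broken (reactants):
    N–H: 6 × 405 = 2430
    Σ(broken) = 2430 kJ
  Bonds formed (products):
    H–H: 3 × 427 = 1281
    N≡N: 1 × 976 = 976
    Σ(formed) = 2257 kJ
  ΔH_I = 2430 − 2257 = +173 kJ
Reaction II:
  Bonds broken (reactants):
    C–H: 4 × 422 = 1688
    C=C: 1 × 631 = 631
    O=O: 3 × 478 = 1434
    Σ(broken) = 3753 kJ
  Bonds formed (products):
    C=O: 4 × 786 = 3144
    O–H: 4 × 455 = 1820
    Σ(formed) = 4964 kJ
  ΔH_II = 3753 − 4964 = −1211 kJ
ΔH_I − ΔH_II = +1384 kJ, so reaction II has the more negative ΔH; |ΔH_I − ΔH_II| = 1384 kJ.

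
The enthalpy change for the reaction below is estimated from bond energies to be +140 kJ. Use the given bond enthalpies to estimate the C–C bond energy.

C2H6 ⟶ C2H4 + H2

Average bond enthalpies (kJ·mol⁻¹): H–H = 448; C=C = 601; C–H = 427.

D(C–C) ≈ 335 kJ/mol

Let D be the C–C bond energy.
Σ(broken) = 1×D + 6×427 = 2562 + D
Σ(formed) = 4×427 + 1×601 + 1×448 = 2757
ΔH = Σ(broken) − Σ(formed) = (2562 + D) − (2757) = −195 + D
Setting this equal to +140 kJ gives D = 335 kJ/mol.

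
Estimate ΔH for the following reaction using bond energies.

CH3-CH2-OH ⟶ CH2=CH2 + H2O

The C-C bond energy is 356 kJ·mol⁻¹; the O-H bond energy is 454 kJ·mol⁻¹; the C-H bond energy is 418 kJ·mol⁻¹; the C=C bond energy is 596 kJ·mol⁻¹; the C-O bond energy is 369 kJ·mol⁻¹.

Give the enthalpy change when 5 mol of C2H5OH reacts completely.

ΔH = +465 kJ

Bonds broken (reactants):
  C-C: 1 × 356 = 356
  C-H: 5 × 418 = 2090
  C-O: 1 × 369 = 369
  O-H: 1 × 454 = 454
  Σ(broken) = 3269 kJ
Bonds formed (products):
  C-H: 4 × 418 = 1672
  C=C: 1 × 596 = 596
  O-H: 2 × 454 = 908
  Σ(formed) = 3176 kJ
ΔH = Σ(broken) − Σ(formed) = 3269 − 3176 = +93 kJ
For 5× the reaction as written: 5 × (+93) = +465 kJ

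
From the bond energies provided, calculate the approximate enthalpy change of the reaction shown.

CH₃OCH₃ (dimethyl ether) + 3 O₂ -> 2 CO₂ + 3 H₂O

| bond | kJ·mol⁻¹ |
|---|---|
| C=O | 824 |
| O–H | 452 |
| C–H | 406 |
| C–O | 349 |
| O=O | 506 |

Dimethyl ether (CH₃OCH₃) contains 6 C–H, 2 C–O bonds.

Bonds broken (reactants):
  C–H: 6 × 406 = 2436
  C–O: 2 × 349 = 698
  O=O: 3 × 506 = 1518
  Σ(broken) = 4652 kJ
Bonds formed (products):
  C=O: 4 × 824 = 3296
  O–H: 6 × 452 = 2712
  Σ(formed) = 6008 kJ
ΔH = Σ(broken) − Σ(formed) = 4652 − 6008 = −1356 kJ

ΔH ≈ −1356 kJ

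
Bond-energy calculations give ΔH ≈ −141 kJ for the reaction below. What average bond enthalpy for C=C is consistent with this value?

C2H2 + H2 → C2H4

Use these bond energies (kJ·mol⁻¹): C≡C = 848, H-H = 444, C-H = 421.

Let D be the C=C bond energy.
Σ(broken) = 1×848 + 2×421 + 1×444 = 2134
Σ(formed) = 4×421 + 1×D = 1684 + D
ΔH = Σ(broken) − Σ(formed) = (2134) − (1684 + D) = +450 − D
Setting this equal to −141 kJ gives D = 591 kJ/mol.

D(C=C) ≈ 591 kJ/mol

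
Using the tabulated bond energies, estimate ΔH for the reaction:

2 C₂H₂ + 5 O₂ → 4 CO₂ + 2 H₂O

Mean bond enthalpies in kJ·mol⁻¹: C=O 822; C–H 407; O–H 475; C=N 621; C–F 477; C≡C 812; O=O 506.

ΔH ≈ −2694 kJ

Bonds broken (reactants):
  C≡C: 2 × 812 = 1624
  C–H: 4 × 407 = 1628
  O=O: 5 × 506 = 2530
  Σ(broken) = 5782 kJ
Bonds formed (products):
  C=O: 8 × 822 = 6576
  O–H: 4 × 475 = 1900
  Σ(formed) = 8476 kJ
ΔH = Σ(broken) − Σ(formed) = 5782 − 8476 = −2694 kJ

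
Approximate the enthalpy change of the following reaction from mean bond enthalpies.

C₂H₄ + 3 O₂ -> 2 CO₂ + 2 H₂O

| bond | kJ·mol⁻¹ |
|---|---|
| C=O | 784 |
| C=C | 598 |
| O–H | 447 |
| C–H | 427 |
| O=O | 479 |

ΔH ≈ −1181 kJ

Bonds broken (reactants):
  C–H: 4 × 427 = 1708
  C=C: 1 × 598 = 598
  O=O: 3 × 479 = 1437
  Σ(broken) = 3743 kJ
Bonds formed (products):
  C=O: 4 × 784 = 3136
  O–H: 4 × 447 = 1788
  Σ(formed) = 4924 kJ
ΔH = Σ(broken) − Σ(formed) = 3743 − 4924 = −1181 kJ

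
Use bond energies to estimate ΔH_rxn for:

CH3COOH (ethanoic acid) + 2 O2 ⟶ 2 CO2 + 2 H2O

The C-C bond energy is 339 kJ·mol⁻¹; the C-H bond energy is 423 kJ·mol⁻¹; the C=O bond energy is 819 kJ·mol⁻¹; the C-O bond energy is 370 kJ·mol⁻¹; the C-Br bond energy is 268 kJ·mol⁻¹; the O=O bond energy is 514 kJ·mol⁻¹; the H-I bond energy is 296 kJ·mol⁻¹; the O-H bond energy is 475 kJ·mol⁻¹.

ΔH ≈ −876 kJ

Bonds broken (reactants):
  C-C: 1 × 339 = 339
  C-H: 3 × 423 = 1269
  C-O: 1 × 370 = 370
  C=O: 1 × 819 = 819
  O-H: 1 × 475 = 475
  O=O: 2 × 514 = 1028
  Σ(broken) = 4300 kJ
Bonds formed (products):
  C=O: 4 × 819 = 3276
  O-H: 4 × 475 = 1900
  Σ(formed) = 5176 kJ
ΔH = Σ(broken) − Σ(formed) = 4300 − 5176 = −876 kJ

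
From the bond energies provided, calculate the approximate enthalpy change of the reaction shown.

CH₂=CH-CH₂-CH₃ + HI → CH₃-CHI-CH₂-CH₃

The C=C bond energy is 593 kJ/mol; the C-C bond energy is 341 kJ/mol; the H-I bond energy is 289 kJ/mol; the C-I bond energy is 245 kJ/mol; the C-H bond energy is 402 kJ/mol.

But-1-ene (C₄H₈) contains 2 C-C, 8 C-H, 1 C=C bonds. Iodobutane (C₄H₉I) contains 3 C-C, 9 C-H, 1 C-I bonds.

ΔH ≈ −106 kJ

Bonds broken (reactants):
  C-C: 2 × 341 = 682
  C-H: 8 × 402 = 3216
  C=C: 1 × 593 = 593
  H-I: 1 × 289 = 289
  Σ(broken) = 4780 kJ
Bonds formed (products):
  C-C: 3 × 341 = 1023
  C-H: 9 × 402 = 3618
  C-I: 1 × 245 = 245
  Σ(formed) = 4886 kJ
ΔH = Σ(broken) − Σ(formed) = 4780 − 4886 = −106 kJ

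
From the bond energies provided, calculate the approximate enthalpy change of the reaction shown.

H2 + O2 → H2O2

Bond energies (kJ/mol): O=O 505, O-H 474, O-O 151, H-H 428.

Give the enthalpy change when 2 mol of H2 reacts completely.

Bonds broken (reactants):
  H-H: 1 × 428 = 428
  O=O: 1 × 505 = 505
  Σ(broken) = 933 kJ
Bonds formed (products):
  O-H: 2 × 474 = 948
  O-O: 1 × 151 = 151
  Σ(formed) = 1099 kJ
ΔH = Σ(broken) − Σ(formed) = 933 − 1099 = −166 kJ
For 2× the reaction as written: 2 × (−166) = −332 kJ

ΔH = −332 kJ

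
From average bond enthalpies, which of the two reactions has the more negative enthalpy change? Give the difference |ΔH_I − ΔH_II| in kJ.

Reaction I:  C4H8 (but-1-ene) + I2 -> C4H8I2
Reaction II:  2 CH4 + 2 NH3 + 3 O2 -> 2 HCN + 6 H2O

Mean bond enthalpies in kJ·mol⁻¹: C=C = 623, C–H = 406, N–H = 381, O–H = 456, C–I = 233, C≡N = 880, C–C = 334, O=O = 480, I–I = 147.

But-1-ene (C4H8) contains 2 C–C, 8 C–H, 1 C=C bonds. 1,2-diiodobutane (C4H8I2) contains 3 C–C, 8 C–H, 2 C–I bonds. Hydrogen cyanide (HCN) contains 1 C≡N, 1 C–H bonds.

Reaction I:
  Bonds broken (reactants):
    C–C: 2 × 334 = 668
    C–H: 8 × 406 = 3248
    C=C: 1 × 623 = 623
    I–I: 1 × 147 = 147
    Σ(broken) = 4686 kJ
  Bonds formed (products):
    C–C: 3 × 334 = 1002
    C–H: 8 × 406 = 3248
    C–I: 2 × 233 = 466
    Σ(formed) = 4716 kJ
  ΔH_I = 4686 − 4716 = −30 kJ
Reaction II:
  Bonds broken (reactants):
    C–H: 8 × 406 = 3248
    N–H: 6 × 381 = 2286
    O=O: 3 × 480 = 1440
    Σ(broken) = 6974 kJ
  Bonds formed (products):
    C≡N: 2 × 880 = 1760
    C–H: 2 × 406 = 812
    O–H: 12 × 456 = 5472
    Σ(formed) = 8044 kJ
  ΔH_II = 6974 − 8044 = −1070 kJ
ΔH_I − ΔH_II = +1040 kJ, so reaction II has the more negative ΔH; |ΔH_I − ΔH_II| = 1040 kJ.

Reaction II, by 1040 kJ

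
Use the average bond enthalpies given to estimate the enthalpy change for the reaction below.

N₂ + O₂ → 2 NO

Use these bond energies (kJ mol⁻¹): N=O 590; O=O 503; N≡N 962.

ΔH ≈ +285 kJ

Bonds broken (reactants):
  N≡N: 1 × 962 = 962
  O=O: 1 × 503 = 503
  Σ(broken) = 1465 kJ
Bonds formed (products):
  N=O: 2 × 590 = 1180
  Σ(formed) = 1180 kJ
ΔH = Σ(broken) − Σ(formed) = 1465 − 1180 = +285 kJ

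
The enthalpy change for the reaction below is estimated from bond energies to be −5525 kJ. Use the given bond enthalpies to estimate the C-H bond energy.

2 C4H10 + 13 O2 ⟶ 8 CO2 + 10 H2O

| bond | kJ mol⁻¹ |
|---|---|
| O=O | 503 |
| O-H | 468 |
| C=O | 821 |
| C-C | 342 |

D(C-H) ≈ 419 kJ/mol

Let D be the C-H bond energy.
Σ(broken) = 6×342 + 20×D + 13×503 = 8591 + 20D
Σ(formed) = 16×821 + 20×468 = 22496
ΔH = Σ(broken) − Σ(formed) = (8591 + 20D) − (22496) = −13905 + 20D
Setting this equal to −5525 kJ gives 20D = 8380, so D = 419 kJ/mol.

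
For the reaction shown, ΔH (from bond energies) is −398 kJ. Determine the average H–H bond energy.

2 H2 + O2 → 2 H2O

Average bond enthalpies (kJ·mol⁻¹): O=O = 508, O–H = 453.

Let D be the H–H bond energy.
Σ(broken) = 2×D + 1×508 = 508 + 2D
Σ(formed) = 4×453 = 1812
ΔH = Σ(broken) − Σ(formed) = (508 + 2D) − (1812) = −1304 + 2D
Setting this equal to −398 kJ gives 2D = 906, so D = 453 kJ/mol.

D(H–H) ≈ 453 kJ/mol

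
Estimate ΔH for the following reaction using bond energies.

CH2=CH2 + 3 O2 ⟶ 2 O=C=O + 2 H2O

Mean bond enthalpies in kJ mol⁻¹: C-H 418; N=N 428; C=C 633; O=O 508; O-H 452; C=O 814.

ΔH ≈ −1235 kJ

Bonds broken (reactants):
  C-H: 4 × 418 = 1672
  C=C: 1 × 633 = 633
  O=O: 3 × 508 = 1524
  Σ(broken) = 3829 kJ
Bonds formed (products):
  C=O: 4 × 814 = 3256
  O-H: 4 × 452 = 1808
  Σ(formed) = 5064 kJ
ΔH = Σ(broken) − Σ(formed) = 3829 − 5064 = −1235 kJ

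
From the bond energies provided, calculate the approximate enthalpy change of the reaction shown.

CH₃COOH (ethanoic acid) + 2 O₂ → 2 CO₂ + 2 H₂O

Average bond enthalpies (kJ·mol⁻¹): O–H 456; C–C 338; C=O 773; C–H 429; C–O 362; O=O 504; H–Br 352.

ΔH ≈ −692 kJ

Bonds broken (reactants):
  C–C: 1 × 338 = 338
  C–H: 3 × 429 = 1287
  C–O: 1 × 362 = 362
  C=O: 1 × 773 = 773
  O–H: 1 × 456 = 456
  O=O: 2 × 504 = 1008
  Σ(broken) = 4224 kJ
Bonds formed (products):
  C=O: 4 × 773 = 3092
  O–H: 4 × 456 = 1824
  Σ(formed) = 4916 kJ
ΔH = Σ(broken) − Σ(formed) = 4224 − 4916 = −692 kJ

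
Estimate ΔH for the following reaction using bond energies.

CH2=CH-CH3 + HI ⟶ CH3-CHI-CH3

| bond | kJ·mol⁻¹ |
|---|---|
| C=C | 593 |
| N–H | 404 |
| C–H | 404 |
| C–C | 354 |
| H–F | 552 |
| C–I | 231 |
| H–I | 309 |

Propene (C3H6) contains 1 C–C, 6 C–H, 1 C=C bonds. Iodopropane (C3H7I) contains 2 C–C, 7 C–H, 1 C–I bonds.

Bonds broken (reactants):
  C–C: 1 × 354 = 354
  C–H: 6 × 404 = 2424
  C=C: 1 × 593 = 593
  H–I: 1 × 309 = 309
  Σ(broken) = 3680 kJ
Bonds formed (products):
  C–C: 2 × 354 = 708
  C–H: 7 × 404 = 2828
  C–I: 1 × 231 = 231
  Σ(formed) = 3767 kJ
ΔH = Σ(broken) − Σ(formed) = 3680 − 3767 = −87 kJ

ΔH ≈ −87 kJ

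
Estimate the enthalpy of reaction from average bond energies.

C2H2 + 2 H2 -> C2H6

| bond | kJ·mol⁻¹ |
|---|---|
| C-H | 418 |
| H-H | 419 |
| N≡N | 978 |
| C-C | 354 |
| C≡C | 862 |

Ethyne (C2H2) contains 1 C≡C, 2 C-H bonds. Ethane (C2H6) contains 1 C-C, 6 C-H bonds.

ΔH ≈ −326 kJ

Bonds broken (reactants):
  C≡C: 1 × 862 = 862
  C-H: 2 × 418 = 836
  H-H: 2 × 419 = 838
  Σ(broken) = 2536 kJ
Bonds formed (products):
  C-C: 1 × 354 = 354
  C-H: 6 × 418 = 2508
  Σ(formed) = 2862 kJ
ΔH = Σ(broken) − Σ(formed) = 2536 − 2862 = −326 kJ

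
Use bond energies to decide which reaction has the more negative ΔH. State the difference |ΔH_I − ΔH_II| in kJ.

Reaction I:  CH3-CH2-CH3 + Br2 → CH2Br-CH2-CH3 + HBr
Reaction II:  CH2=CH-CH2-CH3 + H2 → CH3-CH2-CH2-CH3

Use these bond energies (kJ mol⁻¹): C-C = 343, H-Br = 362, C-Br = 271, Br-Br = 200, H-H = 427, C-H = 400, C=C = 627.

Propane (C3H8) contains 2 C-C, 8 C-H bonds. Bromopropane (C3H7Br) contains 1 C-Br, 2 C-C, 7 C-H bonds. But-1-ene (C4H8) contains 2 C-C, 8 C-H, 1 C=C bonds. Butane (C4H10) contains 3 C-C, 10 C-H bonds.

Reaction II, by 56 kJ

Reaction I:
  Bonds broken (reactants):
    Br-Br: 1 × 200 = 200
    C-C: 2 × 343 = 686
    C-H: 8 × 400 = 3200
    Σ(broken) = 4086 kJ
  Bonds formed (products):
    C-Br: 1 × 271 = 271
    C-C: 2 × 343 = 686
    C-H: 7 × 400 = 2800
    H-Br: 1 × 362 = 362
    Σ(formed) = 4119 kJ
  ΔH_I = 4086 − 4119 = −33 kJ
Reaction II:
  Bonds broken (reactants):
    C-C: 2 × 343 = 686
    C-H: 8 × 400 = 3200
    C=C: 1 × 627 = 627
    H-H: 1 × 427 = 427
    Σ(broken) = 4940 kJ
  Bonds formed (products):
    C-C: 3 × 343 = 1029
    C-H: 10 × 400 = 4000
    Σ(formed) = 5029 kJ
  ΔH_II = 4940 − 5029 = −89 kJ
ΔH_I − ΔH_II = +56 kJ, so reaction II has the more negative ΔH; |ΔH_I − ΔH_II| = 56 kJ.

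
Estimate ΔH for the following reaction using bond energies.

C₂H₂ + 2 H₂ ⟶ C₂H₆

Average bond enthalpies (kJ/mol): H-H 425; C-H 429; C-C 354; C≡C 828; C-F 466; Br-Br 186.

ΔH ≈ −392 kJ

Bonds broken (reactants):
  C≡C: 1 × 828 = 828
  C-H: 2 × 429 = 858
  H-H: 2 × 425 = 850
  Σ(broken) = 2536 kJ
Bonds formed (products):
  C-C: 1 × 354 = 354
  C-H: 6 × 429 = 2574
  Σ(formed) = 2928 kJ
ΔH = Σ(broken) − Σ(formed) = 2536 − 2928 = −392 kJ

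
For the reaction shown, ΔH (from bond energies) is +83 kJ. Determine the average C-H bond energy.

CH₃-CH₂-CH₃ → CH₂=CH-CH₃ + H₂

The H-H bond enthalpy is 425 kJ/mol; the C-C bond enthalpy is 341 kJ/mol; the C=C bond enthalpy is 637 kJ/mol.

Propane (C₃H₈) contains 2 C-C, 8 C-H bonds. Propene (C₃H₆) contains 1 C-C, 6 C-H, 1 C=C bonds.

D(C-H) ≈ 402 kJ/mol

Let D be the C-H bond energy.
Σ(broken) = 2×341 + 8×D = 682 + 8D
Σ(formed) = 1×341 + 6×D + 1×637 + 1×425 = 1403 + 6D
ΔH = Σ(broken) − Σ(formed) = (682 + 8D) − (1403 + 6D) = −721 + 2D
Setting this equal to +83 kJ gives 2D = 804, so D = 402 kJ/mol.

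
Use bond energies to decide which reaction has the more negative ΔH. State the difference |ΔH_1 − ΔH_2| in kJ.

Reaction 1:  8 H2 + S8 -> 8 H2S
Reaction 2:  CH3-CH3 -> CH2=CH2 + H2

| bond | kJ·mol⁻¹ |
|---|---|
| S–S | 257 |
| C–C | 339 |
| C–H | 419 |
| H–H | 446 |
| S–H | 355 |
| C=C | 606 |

Reaction 1:
  Bonds broken (reactants):
    H–H: 8 × 446 = 3568
    S–S: 8 × 257 = 2056
    Σ(broken) = 5624 kJ
  Bonds formed (products):
    S–H: 16 × 355 = 5680
    Σ(formed) = 5680 kJ
  ΔH_1 = 5624 − 5680 = −56 kJ
Reaction 2:
  Bonds broken (reactants):
    C–C: 1 × 339 = 339
    C–H: 6 × 419 = 2514
    Σ(broken) = 2853 kJ
  Bonds formed (products):
    C–H: 4 × 419 = 1676
    C=C: 1 × 606 = 606
    H–H: 1 × 446 = 446
    Σ(formed) = 2728 kJ
  ΔH_2 = 2853 − 2728 = +125 kJ
ΔH_1 − ΔH_2 = −181 kJ, so reaction 1 has the more negative ΔH; |ΔH_1 − ΔH_2| = 181 kJ.

Reaction 1, by 181 kJ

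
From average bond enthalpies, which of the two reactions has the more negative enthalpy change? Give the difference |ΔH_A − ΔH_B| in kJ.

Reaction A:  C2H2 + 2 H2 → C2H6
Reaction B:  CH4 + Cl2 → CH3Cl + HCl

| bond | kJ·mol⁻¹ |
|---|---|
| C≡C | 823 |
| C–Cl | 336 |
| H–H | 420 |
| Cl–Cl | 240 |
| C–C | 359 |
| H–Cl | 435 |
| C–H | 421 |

Reaction A, by 270 kJ

Reaction A:
  Bonds broken (reactants):
    C≡C: 1 × 823 = 823
    C–H: 2 × 421 = 842
    H–H: 2 × 420 = 840
    Σ(broken) = 2505 kJ
  Bonds formed (products):
    C–C: 1 × 359 = 359
    C–H: 6 × 421 = 2526
    Σ(formed) = 2885 kJ
  ΔH_A = 2505 − 2885 = −380 kJ
Reaction B:
  Bonds broken (reactants):
    C–H: 4 × 421 = 1684
    Cl–Cl: 1 × 240 = 240
    Σ(broken) = 1924 kJ
  Bonds formed (products):
    C–Cl: 1 × 336 = 336
    C–H: 3 × 421 = 1263
    H–Cl: 1 × 435 = 435
    Σ(formed) = 2034 kJ
  ΔH_B = 1924 − 2034 = −110 kJ
ΔH_A − ΔH_B = −270 kJ, so reaction A has the more negative ΔH; |ΔH_A − ΔH_B| = 270 kJ.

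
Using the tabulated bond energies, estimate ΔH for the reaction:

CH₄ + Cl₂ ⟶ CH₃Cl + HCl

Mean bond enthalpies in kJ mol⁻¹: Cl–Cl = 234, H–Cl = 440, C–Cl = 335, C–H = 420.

ΔH ≈ −121 kJ

Bonds broken (reactants):
  C–H: 4 × 420 = 1680
  Cl–Cl: 1 × 234 = 234
  Σ(broken) = 1914 kJ
Bonds formed (products):
  C–Cl: 1 × 335 = 335
  C–H: 3 × 420 = 1260
  H–Cl: 1 × 440 = 440
  Σ(formed) = 2035 kJ
ΔH = Σ(broken) − Σ(formed) = 1914 − 2035 = −121 kJ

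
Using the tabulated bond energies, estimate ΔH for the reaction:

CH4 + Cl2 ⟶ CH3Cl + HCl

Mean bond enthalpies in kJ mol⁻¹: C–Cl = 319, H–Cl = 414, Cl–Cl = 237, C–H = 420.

ΔH ≈ −76 kJ

Bonds broken (reactants):
  C–H: 4 × 420 = 1680
  Cl–Cl: 1 × 237 = 237
  Σ(broken) = 1917 kJ
Bonds formed (products):
  C–Cl: 1 × 319 = 319
  C–H: 3 × 420 = 1260
  H–Cl: 1 × 414 = 414
  Σ(formed) = 1993 kJ
ΔH = Σ(broken) − Σ(formed) = 1917 − 1993 = −76 kJ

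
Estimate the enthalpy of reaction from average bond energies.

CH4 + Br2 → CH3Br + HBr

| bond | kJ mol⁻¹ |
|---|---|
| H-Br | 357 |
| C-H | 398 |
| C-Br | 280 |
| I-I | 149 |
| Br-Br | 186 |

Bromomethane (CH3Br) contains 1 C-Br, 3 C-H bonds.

ΔH ≈ −53 kJ

Bonds broken (reactants):
  Br-Br: 1 × 186 = 186
  C-H: 4 × 398 = 1592
  Σ(broken) = 1778 kJ
Bonds formed (products):
  C-Br: 1 × 280 = 280
  C-H: 3 × 398 = 1194
  H-Br: 1 × 357 = 357
  Σ(formed) = 1831 kJ
ΔH = Σ(broken) − Σ(formed) = 1778 − 1831 = −53 kJ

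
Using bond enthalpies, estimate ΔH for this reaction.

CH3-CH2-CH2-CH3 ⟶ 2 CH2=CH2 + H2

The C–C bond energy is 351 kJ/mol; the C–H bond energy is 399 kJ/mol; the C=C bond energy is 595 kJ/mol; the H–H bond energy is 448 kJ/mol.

ΔH ≈ +213 kJ

Bonds broken (reactants):
  C–C: 3 × 351 = 1053
  C–H: 10 × 399 = 3990
  Σ(broken) = 5043 kJ
Bonds formed (products):
  C–H: 8 × 399 = 3192
  C=C: 2 × 595 = 1190
  H–H: 1 × 448 = 448
  Σ(formed) = 4830 kJ
ΔH = Σ(broken) − Σ(formed) = 5043 − 4830 = +213 kJ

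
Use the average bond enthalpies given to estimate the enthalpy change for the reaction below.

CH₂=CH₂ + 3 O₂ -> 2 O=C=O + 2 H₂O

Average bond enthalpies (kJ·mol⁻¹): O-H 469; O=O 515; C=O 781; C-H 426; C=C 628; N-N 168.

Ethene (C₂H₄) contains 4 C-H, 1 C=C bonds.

Bonds broken (reactants):
  C-H: 4 × 426 = 1704
  C=C: 1 × 628 = 628
  O=O: 3 × 515 = 1545
  Σ(broken) = 3877 kJ
Bonds formed (products):
  C=O: 4 × 781 = 3124
  O-H: 4 × 469 = 1876
  Σ(formed) = 5000 kJ
ΔH = Σ(broken) − Σ(formed) = 3877 − 5000 = −1123 kJ

ΔH ≈ −1123 kJ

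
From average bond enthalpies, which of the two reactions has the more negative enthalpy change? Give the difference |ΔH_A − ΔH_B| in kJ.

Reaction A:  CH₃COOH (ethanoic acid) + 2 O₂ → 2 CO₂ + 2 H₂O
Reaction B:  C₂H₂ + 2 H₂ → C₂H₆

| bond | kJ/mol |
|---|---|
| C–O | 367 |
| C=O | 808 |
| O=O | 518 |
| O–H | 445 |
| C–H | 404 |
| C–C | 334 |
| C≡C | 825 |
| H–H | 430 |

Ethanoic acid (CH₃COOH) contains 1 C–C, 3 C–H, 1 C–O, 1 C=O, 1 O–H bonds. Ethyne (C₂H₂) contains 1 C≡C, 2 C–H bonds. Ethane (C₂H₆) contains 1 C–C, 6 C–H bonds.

Reaction A:
  Bonds broken (reactants):
    C–C: 1 × 334 = 334
    C–H: 3 × 404 = 1212
    C–O: 1 × 367 = 367
    C=O: 1 × 808 = 808
    O–H: 1 × 445 = 445
    O=O: 2 × 518 = 1036
    Σ(broken) = 4202 kJ
  Bonds formed (products):
    C=O: 4 × 808 = 3232
    O–H: 4 × 445 = 1780
    Σ(formed) = 5012 kJ
  ΔH_A = 4202 − 5012 = −810 kJ
Reaction B:
  Bonds broken (reactants):
    C≡C: 1 × 825 = 825
    C–H: 2 × 404 = 808
    H–H: 2 × 430 = 860
    Σ(broken) = 2493 kJ
  Bonds formed (products):
    C–C: 1 × 334 = 334
    C–H: 6 × 404 = 2424
    Σ(formed) = 2758 kJ
  ΔH_B = 2493 − 2758 = −265 kJ
ΔH_A − ΔH_B = −545 kJ, so reaction A has the more negative ΔH; |ΔH_A − ΔH_B| = 545 kJ.

Reaction A, by 545 kJ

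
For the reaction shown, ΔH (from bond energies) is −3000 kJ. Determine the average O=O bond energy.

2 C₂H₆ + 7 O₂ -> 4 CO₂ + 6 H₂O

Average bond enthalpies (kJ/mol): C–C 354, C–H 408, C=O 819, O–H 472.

Let D be the O=O bond energy.
Σ(broken) = 2×354 + 12×408 + 7×D = 5604 + 7D
Σ(formed) = 8×819 + 12×472 = 12216
ΔH = Σ(broken) − Σ(formed) = (5604 + 7D) − (12216) = −6612 + 7D
Setting this equal to −3000 kJ gives 7D = 3612, so D = 516 kJ/mol.

D(O=O) ≈ 516 kJ/mol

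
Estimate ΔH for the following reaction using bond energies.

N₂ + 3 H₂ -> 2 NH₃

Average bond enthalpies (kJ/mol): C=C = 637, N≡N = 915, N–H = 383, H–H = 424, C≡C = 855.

Bonds broken (reactants):
  H–H: 3 × 424 = 1272
  N≡N: 1 × 915 = 915
  Σ(broken) = 2187 kJ
Bonds formed (products):
  N–H: 6 × 383 = 2298
  Σ(formed) = 2298 kJ
ΔH = Σ(broken) − Σ(formed) = 2187 − 2298 = −111 kJ

ΔH ≈ −111 kJ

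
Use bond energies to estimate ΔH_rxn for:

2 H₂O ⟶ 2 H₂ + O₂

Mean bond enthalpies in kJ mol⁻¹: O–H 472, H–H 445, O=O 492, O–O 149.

Bonds broken (reactants):
  O–H: 4 × 472 = 1888
  Σ(broken) = 1888 kJ
Bonds formed (products):
  H–H: 2 × 445 = 890
  O=O: 1 × 492 = 492
  Σ(formed) = 1382 kJ
ΔH = Σ(broken) − Σ(formed) = 1888 − 1382 = +506 kJ

ΔH ≈ +506 kJ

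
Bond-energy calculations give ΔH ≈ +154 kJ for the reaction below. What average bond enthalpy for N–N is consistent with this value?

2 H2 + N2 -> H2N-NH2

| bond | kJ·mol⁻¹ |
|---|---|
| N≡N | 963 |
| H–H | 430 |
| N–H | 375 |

Let D be the N–N bond energy.
Σ(broken) = 2×430 + 1×963 = 1823
Σ(formed) = 4×375 + 1×D = 1500 + D
ΔH = Σ(broken) − Σ(formed) = (1823) − (1500 + D) = +323 − D
Setting this equal to +154 kJ gives D = 169 kJ/mol.

D(N–N) ≈ 169 kJ/mol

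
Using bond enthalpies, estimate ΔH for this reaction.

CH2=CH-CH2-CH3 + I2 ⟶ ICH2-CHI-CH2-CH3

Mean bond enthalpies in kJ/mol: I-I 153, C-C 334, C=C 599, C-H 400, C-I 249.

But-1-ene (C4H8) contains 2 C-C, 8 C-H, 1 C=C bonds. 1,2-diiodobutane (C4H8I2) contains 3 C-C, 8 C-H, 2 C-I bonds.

Bonds broken (reactants):
  C-C: 2 × 334 = 668
  C-H: 8 × 400 = 3200
  C=C: 1 × 599 = 599
  I-I: 1 × 153 = 153
  Σ(broken) = 4620 kJ
Bonds formed (products):
  C-C: 3 × 334 = 1002
  C-H: 8 × 400 = 3200
  C-I: 2 × 249 = 498
  Σ(formed) = 4700 kJ
ΔH = Σ(broken) − Σ(formed) = 4620 − 4700 = −80 kJ

ΔH ≈ −80 kJ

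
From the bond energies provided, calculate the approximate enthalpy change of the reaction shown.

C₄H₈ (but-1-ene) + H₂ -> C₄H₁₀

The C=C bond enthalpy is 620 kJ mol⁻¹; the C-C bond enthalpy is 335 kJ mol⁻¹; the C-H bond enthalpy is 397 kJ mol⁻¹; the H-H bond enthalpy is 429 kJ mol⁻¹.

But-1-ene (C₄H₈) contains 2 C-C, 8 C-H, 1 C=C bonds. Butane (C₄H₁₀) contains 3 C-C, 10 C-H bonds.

Bonds broken (reactants):
  C-C: 2 × 335 = 670
  C-H: 8 × 397 = 3176
  C=C: 1 × 620 = 620
  H-H: 1 × 429 = 429
  Σ(broken) = 4895 kJ
Bonds formed (products):
  C-C: 3 × 335 = 1005
  C-H: 10 × 397 = 3970
  Σ(formed) = 4975 kJ
ΔH = Σ(broken) − Σ(formed) = 4895 − 4975 = −80 kJ

ΔH ≈ −80 kJ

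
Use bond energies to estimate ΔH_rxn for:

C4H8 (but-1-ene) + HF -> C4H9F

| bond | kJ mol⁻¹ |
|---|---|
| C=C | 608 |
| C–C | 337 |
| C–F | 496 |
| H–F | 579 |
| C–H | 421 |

Bonds broken (reactants):
  C–C: 2 × 337 = 674
  C–H: 8 × 421 = 3368
  C=C: 1 × 608 = 608
  H–F: 1 × 579 = 579
  Σ(broken) = 5229 kJ
Bonds formed (products):
  C–C: 3 × 337 = 1011
  C–F: 1 × 496 = 496
  C–H: 9 × 421 = 3789
  Σ(formed) = 5296 kJ
ΔH = Σ(broken) − Σ(formed) = 5229 − 5296 = −67 kJ

ΔH ≈ −67 kJ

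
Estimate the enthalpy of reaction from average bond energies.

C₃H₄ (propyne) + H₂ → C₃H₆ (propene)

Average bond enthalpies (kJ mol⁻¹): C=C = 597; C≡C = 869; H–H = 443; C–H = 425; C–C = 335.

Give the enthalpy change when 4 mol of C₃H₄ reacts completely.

ΔH = −540 kJ

Bonds broken (reactants):
  C≡C: 1 × 869 = 869
  C–C: 1 × 335 = 335
  C–H: 4 × 425 = 1700
  H–H: 1 × 443 = 443
  Σ(broken) = 3347 kJ
Bonds formed (products):
  C–C: 1 × 335 = 335
  C–H: 6 × 425 = 2550
  C=C: 1 × 597 = 597
  Σ(formed) = 3482 kJ
ΔH = Σ(broken) − Σ(formed) = 3347 − 3482 = −135 kJ
For 4× the reaction as written: 4 × (−135) = −540 kJ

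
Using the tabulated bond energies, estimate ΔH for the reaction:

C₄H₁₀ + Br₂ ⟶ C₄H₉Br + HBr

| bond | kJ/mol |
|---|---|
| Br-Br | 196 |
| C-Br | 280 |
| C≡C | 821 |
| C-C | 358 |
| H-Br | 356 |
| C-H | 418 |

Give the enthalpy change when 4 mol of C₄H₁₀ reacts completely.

ΔH = −88 kJ

Bonds broken (reactants):
  Br-Br: 1 × 196 = 196
  C-C: 3 × 358 = 1074
  C-H: 10 × 418 = 4180
  Σ(broken) = 5450 kJ
Bonds formed (products):
  C-Br: 1 × 280 = 280
  C-C: 3 × 358 = 1074
  C-H: 9 × 418 = 3762
  H-Br: 1 × 356 = 356
  Σ(formed) = 5472 kJ
ΔH = Σ(broken) − Σ(formed) = 5450 − 5472 = −22 kJ
For 4× the reaction as written: 4 × (−22) = −88 kJ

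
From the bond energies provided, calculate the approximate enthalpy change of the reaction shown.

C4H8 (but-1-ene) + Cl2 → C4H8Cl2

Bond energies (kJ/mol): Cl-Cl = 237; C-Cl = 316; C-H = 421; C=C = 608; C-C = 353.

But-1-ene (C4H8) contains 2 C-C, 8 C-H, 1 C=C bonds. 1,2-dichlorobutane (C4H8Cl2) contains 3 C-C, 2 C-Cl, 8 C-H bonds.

ΔH ≈ −140 kJ

Bonds broken (reactants):
  C-C: 2 × 353 = 706
  C-H: 8 × 421 = 3368
  C=C: 1 × 608 = 608
  Cl-Cl: 1 × 237 = 237
  Σ(broken) = 4919 kJ
Bonds formed (products):
  C-C: 3 × 353 = 1059
  C-Cl: 2 × 316 = 632
  C-H: 8 × 421 = 3368
  Σ(formed) = 5059 kJ
ΔH = Σ(broken) − Σ(formed) = 4919 − 5059 = −140 kJ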